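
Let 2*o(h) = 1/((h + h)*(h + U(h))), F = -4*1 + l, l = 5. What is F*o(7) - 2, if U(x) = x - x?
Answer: -391/196 ≈ -1.9949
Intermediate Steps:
U(x) = 0
F = 1 (F = -4*1 + 5 = -4 + 5 = 1)
o(h) = 1/(4*h²) (o(h) = 1/(2*(((h + h)*(h + 0)))) = 1/(2*(((2*h)*h))) = 1/(2*((2*h²))) = (1/(2*h²))/2 = 1/(4*h²))
F*o(7) - 2 = 1*((¼)/7²) - 2 = 1*((¼)*(1/49)) - 2 = 1*(1/196) - 2 = 1/196 - 2 = -391/196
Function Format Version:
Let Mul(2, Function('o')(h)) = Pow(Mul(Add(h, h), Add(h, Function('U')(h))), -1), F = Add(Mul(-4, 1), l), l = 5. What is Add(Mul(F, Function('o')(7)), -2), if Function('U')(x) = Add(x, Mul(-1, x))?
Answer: Rational(-391, 196) ≈ -1.9949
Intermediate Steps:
Function('U')(x) = 0
F = 1 (F = Add(Mul(-4, 1), 5) = Add(-4, 5) = 1)
Function('o')(h) = Mul(Rational(1, 4), Pow(h, -2)) (Function('o')(h) = Mul(Rational(1, 2), Pow(Mul(Add(h, h), Add(h, 0)), -1)) = Mul(Rational(1, 2), Pow(Mul(Mul(2, h), h), -1)) = Mul(Rational(1, 2), Pow(Mul(2, Pow(h, 2)), -1)) = Mul(Rational(1, 2), Mul(Rational(1, 2), Pow(h, -2))) = Mul(Rational(1, 4), Pow(h, -2)))
Add(Mul(F, Function('o')(7)), -2) = Add(Mul(1, Mul(Rational(1, 4), Pow(7, -2))), -2) = Add(Mul(1, Mul(Rational(1, 4), Rational(1, 49))), -2) = Add(Mul(1, Rational(1, 196)), -2) = Add(Rational(1, 196), -2) = Rational(-391, 196)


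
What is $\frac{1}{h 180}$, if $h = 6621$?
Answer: $\frac{1}{1191780} \approx 8.3908 \cdot 10^{-7}$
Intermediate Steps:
$\frac{1}{h 180} = \frac{1}{6621 \cdot 180} = \frac{1}{1191780}$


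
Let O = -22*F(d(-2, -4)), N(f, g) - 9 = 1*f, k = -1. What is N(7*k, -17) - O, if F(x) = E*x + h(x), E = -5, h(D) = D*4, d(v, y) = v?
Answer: 46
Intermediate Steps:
h(D) = 4*D
N(f, g) = 9 + f (N(f, g) = 9 + 1*f = 9 + f)
F(x) = -x (F(x) = -5*x + 4*x = -x)
O = -44 (O = -(-22)*(-2) = -22*2 = -44)
N(7*k, -17) - O = (9 + 7*(-1)) - 1*(-44) = (9 - 7) + 44 = 2 + 44 = 46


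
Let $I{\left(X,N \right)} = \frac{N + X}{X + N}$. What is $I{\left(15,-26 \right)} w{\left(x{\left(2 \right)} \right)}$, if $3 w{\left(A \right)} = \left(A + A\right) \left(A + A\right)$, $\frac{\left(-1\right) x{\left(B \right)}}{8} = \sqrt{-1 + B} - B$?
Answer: $\frac{256}{3} \approx 85.333$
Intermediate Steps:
$x{\left(B \right)} = - 8 \sqrt{-1 + B} + 8 B$ ($x{\left(B \right)} = - 8 \left(\sqrt{-1 + B} - B\right) = - 8 \sqrt{-1 + B} + 8 B$)
$I{\left(X,N \right)} = 1$ ($I{\left(X,N \right)} = \frac{N + X}{N + X} = 1$)
$w{\left(A \right)} = \frac{4 A^{2}}{3}$ ($w{\left(A \right)} = \frac{\left(A + A\right) \left(A + A\right)}{3} = \frac{2 A 2 A}{3} = \frac{4 A^{2}}{3}$)
$I{\left(15,-26 \right)} w{\left(x{\left(2 \right)} \right)} = 1 \frac{4 \left(- 8 \sqrt{-1 + 2} + 8 \cdot 2\right)^{2}}{3} = 1 \frac{4 \left(- 8 \sqrt{1} + 16\right)^{2}}{3} = 1 \frac{4 \left(\left(-8\right) 1 + 16\right)^{2}}{3} = 1 \frac{4 \left(-8 + 16\right)^{2}}{3} = 1 \frac{4 \cdot 8^{2}}{3} = 1 \cdot \frac{4}{3} \cdot 64 = 1 \cdot \frac{256}{3} = \frac{256}{3}$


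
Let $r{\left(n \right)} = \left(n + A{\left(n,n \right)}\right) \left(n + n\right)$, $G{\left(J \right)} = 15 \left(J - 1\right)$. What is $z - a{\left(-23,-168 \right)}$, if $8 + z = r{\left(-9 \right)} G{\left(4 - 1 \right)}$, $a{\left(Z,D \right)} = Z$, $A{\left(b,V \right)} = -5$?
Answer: $7575$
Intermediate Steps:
$G{\left(J \right)} = -15 + 15 J$ ($G{\left(J \right)} = 15 \left(-1 + J\right) = -15 + 15 J$)
$r{\left(n \right)} = 2 n \left(-5 + n\right)$ ($r{\left(n \right)} = \left(n - 5\right) \left(n + n\right) = \left(-5 + n\right) 2 n = 2 n \left(-5 + n\right)$)
$z = 7552$ ($z = -8 + 2 \left(-9\right) \left(-5 - 9\right) \left(-15 + 15 \left(4 - 1\right)\right) = -8 + 2 \left(-9\right) \left(-14\right) \left(-15 + 15 \left(4 - 1\right)\right) = -8 + 252 \left(-15 + 15 \cdot 3\right) = -8 + 252 \left(-15 + 45\right) = -8 + 252 \cdot 30 = -8 + 7560 = 7552$)
$z - a{\left(-23,-168 \right)} = 7552 - -23 = 7552 + 23 = 7575$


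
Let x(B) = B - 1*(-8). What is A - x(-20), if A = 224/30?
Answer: 292/15 ≈ 19.467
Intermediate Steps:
A = 112/15 (A = 224*(1/30) = 112/15 ≈ 7.4667)
x(B) = 8 + B (x(B) = B + 8 = 8 + B)
A - x(-20) = 112/15 - (8 - 20) = 112/15 - 1*(-12) = 112/15 + 12 = 292/15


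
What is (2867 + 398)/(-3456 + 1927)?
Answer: -3265/1529 ≈ -2.1354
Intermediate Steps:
(2867 + 398)/(-3456 + 1927) = 3265/(-1529) = 3265*(-1/1529) = -3265/1529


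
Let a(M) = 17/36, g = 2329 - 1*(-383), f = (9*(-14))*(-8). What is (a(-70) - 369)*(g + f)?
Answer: -4112770/3 ≈ -1.3709e+6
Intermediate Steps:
f = 1008 (f = -126*(-8) = 1008)
g = 2712 (g = 2329 + 383 = 2712)
a(M) = 17/36 (a(M) = 17*(1/36) = 17/36)
(a(-70) - 369)*(g + f) = (17/36 - 369)*(2712 + 1008) = -13267/36*3720 = -4112770/3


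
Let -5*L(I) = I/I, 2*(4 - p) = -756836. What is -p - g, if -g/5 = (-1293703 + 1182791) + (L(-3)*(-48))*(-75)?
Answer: -936582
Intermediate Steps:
p = 378422 (p = 4 - ½*(-756836) = 4 + 378418 = 378422)
L(I) = -⅕ (L(I) = -I/(5*I) = -⅕*1 = -⅕)
g = 558160 (g = -5*((-1293703 + 1182791) - ⅕*(-48)*(-75)) = -5*(-110912 + (48/5)*(-75)) = -5*(-110912 - 720) = -5*(-111632) = 558160)
-p - g = -1*378422 - 1*558160 = -378422 - 558160 = -936582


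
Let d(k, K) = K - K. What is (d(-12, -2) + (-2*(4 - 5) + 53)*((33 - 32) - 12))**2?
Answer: 366025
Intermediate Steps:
d(k, K) = 0
(d(-12, -2) + (-2*(4 - 5) + 53)*((33 - 32) - 12))**2 = (0 + (-2*(4 - 5) + 53)*((33 - 32) - 12))**2 = (0 + (-2*(-1) + 53)*(1 - 12))**2 = (0 + (2 + 53)*(-11))**2 = (0 + 55*(-11))**2 = (0 - 605)**2 = (-605)**2 = 366025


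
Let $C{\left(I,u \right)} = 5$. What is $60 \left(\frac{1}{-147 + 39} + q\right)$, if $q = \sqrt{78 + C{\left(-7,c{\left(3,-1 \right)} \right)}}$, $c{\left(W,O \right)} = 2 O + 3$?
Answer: $- \frac{5}{9} + 60 \sqrt{83} \approx 546.07$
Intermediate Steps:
$c{\left(W,O \right)} = 3 + 2 O$
$q = \sqrt{83}$ ($q = \sqrt{78 + 5} = \sqrt{83} \approx 9.1104$)
$60 \left(\frac{1}{-147 + 39} + q\right) = 60 \left(\frac{1}{-147 + 39} + \sqrt{83}\right) = 60 \left(\frac{1}{-108} + \sqrt{83}\right) = 60 \left(- \frac{1}{108} + \sqrt{83}\right) = - \frac{5}{9} + 60 \sqrt{83}$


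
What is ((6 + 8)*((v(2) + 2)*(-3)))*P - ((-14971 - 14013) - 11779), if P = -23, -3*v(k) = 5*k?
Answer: 39475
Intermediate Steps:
v(k) = -5*k/3
((6 + 8)*((v(2) + 2)*(-3)))*P - ((-14971 - 14013) - 11779) = ((6 + 8)*((-5/3*2 + 2)*(-3)))*(-23) - ((-14971 - 14013) - 11779) = (14*((-10/3 + 2)*(-3)))*(-23) - (-28984 - 11779) = (14*(-4/3*(-3)))*(-23) - 1*(-40763) = (14*4)*(-23) + 40763 = 56*(-23) + 40763 = -1288 + 40763 = 39475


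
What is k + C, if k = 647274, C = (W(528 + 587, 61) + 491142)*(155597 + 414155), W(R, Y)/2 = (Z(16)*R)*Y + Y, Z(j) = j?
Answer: 1519953126762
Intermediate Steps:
W(R, Y) = 2*Y + 32*R*Y (W(R, Y) = 2*((16*R)*Y + Y) = 2*(16*R*Y + Y) = 2*(Y + 16*R*Y) = 2*Y + 32*R*Y)
C = 1519952479488 (C = (2*61*(1 + 16*(528 + 587)) + 491142)*(155597 + 414155) = (2*61*(1 + 16*1115) + 491142)*569752 = (2*61*(1 + 17840) + 491142)*569752 = (2*61*17841 + 491142)*569752 = (2176602 + 491142)*569752 = 2667744*569752 = 1519952479488)
k + C = 647274 + 1519952479488 = 1519953126762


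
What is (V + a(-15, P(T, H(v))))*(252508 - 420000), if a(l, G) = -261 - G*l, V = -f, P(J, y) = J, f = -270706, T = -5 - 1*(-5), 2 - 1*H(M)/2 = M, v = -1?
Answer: -45297373940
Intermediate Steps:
H(M) = 4 - 2*M
T = 0 (T = -5 + 5 = 0)
V = 270706 (V = -1*(-270706) = 270706)
a(l, G) = -261 - G*l
(V + a(-15, P(T, H(v))))*(252508 - 420000) = (270706 + (-261 - 1*0*(-15)))*(252508 - 420000) = (270706 + (-261 + 0))*(-167492) = (270706 - 261)*(-167492) = 270445*(-167492) = -45297373940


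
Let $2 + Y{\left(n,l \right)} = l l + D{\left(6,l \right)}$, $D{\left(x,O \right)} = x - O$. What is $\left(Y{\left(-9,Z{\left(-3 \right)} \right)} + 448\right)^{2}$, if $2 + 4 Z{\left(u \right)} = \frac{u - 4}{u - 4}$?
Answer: $\frac{52374169}{256} \approx 2.0459 \cdot 10^{5}$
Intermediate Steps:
$Z{\left(u \right)} = - \frac{1}{4}$ ($Z{\left(u \right)} = - \frac{1}{2} + \frac{\left(u - 4\right) \frac{1}{u - 4}}{4} = - \frac{1}{2} + \frac{\left(-4 + u\right) \frac{1}{-4 + u}}{4} = - \frac{1}{2} + \frac{1}{4} \cdot 1 = - \frac{1}{2} + \frac{1}{4} = - \frac{1}{4}$)
$Y{\left(n,l \right)} = 4 + l^{2} - l$ ($Y{\left(n,l \right)} = -2 - \left(-6 + l - l l\right) = -2 - \left(-6 + l - l^{2}\right) = -2 + \left(6 + l^{2} - l\right) = 4 + l^{2} - l$)
$\left(Y{\left(-9,Z{\left(-3 \right)} \right)} + 448\right)^{2} = \left(\left(4 + \left(- \frac{1}{4}\right)^{2} - - \frac{1}{4}\right) + 448\right)^{2} = \left(\left(4 + \frac{1}{16} + \frac{1}{4}\right) + 448\right)^{2} = \left(\frac{69}{16} + 448\right)^{2} = \left(\frac{7237}{16}\right)^{2} = \frac{52374169}{256}$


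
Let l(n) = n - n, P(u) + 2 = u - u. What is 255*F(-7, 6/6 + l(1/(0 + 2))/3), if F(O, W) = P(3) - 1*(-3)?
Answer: 255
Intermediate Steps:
P(u) = -2 (P(u) = -2 + (u - u) = -2 + 0 = -2)
l(n) = 0
F(O, W) = 1 (F(O, W) = -2 - 1*(-3) = -2 + 3 = 1)
255*F(-7, 6/6 + l(1/(0 + 2))/3) = 255*1 = 255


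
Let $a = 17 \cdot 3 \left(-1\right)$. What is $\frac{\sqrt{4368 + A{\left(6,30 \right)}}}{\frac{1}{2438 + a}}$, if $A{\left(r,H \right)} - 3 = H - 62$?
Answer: $2387 \sqrt{4339} \approx 1.5723 \cdot 10^{5}$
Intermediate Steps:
$A{\left(r,H \right)} = -59 + H$ ($A{\left(r,H \right)} = 3 + \left(H - 62\right) = 3 + \left(-62 + H\right) = -59 + H$)
$a = -51$ ($a = 51 \left(-1\right) = -51$)
$\frac{\sqrt{4368 + A{\left(6,30 \right)}}}{\frac{1}{2438 + a}} = \frac{\sqrt{4368 + \left(-59 + 30\right)}}{\frac{1}{2438 - 51}} = \frac{\sqrt{4368 - 29}}{\frac{1}{2387}} = \sqrt{4339} \frac{1}{\frac{1}{2387}} = \sqrt{4339} \cdot 2387 = 2387 \sqrt{4339}$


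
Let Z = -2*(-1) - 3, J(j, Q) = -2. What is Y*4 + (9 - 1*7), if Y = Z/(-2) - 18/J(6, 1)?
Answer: 40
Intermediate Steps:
Z = -1 (Z = 2 - 3 = -1)
Y = 19/2 (Y = -1/(-2) - 18/(-2) = -1*(-1/2) - 18*(-1/2) = 1/2 + 9 = 19/2 ≈ 9.5000)
Y*4 + (9 - 1*7) = (19/2)*4 + (9 - 1*7) = 38 + (9 - 7) = 38 + 2 = 40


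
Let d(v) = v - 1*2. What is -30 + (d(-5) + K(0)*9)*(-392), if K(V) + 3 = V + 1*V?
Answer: 13298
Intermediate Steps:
K(V) = -3 + 2*V (K(V) = -3 + (V + 1*V) = -3 + (V + V) = -3 + 2*V)
d(v) = -2 + v (d(v) = v - 2 = -2 + v)
-30 + (d(-5) + K(0)*9)*(-392) = -30 + ((-2 - 5) + (-3 + 2*0)*9)*(-392) = -30 + (-7 + (-3 + 0)*9)*(-392) = -30 + (-7 - 3*9)*(-392) = -30 + (-7 - 27)*(-392) = -30 - 34*(-392) = -30 + 13328 = 13298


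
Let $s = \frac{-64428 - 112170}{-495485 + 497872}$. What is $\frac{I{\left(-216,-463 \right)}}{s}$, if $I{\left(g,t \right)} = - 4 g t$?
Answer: $\frac{53048688}{9811} \approx 5407.1$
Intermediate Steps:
$I{\left(g,t \right)} = - 4 g t$
$s = - \frac{176598}{2387} \approx -73.983$
$\frac{I{\left(-216,-463 \right)}}{s} = \frac{\left(-4\right) \left(-216\right) \left(-463\right)}{- \frac{176598}{2387}} = \left(-400032\right) \left(- \frac{2387}{176598}\right) = \frac{53048688}{9811}$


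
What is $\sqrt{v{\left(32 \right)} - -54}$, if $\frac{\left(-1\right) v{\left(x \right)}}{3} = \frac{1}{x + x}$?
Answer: $\frac{\sqrt{3453}}{8} \approx 7.3453$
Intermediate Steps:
$v{\left(x \right)} = - \frac{3}{2 x}$ ($v{\left(x \right)} = - \frac{3}{x + x} = - \frac{3}{2 x}$)
$\sqrt{v{\left(32 \right)} - -54} = \sqrt{- \frac{3}{2 \cdot 32} - -54} = \sqrt{\left(- \frac{3}{2}\right) \frac{1}{32} + 54} = \sqrt{- \frac{3}{64} + 54} = \sqrt{\frac{3453}{64}} = \frac{\sqrt{3453}}{8}$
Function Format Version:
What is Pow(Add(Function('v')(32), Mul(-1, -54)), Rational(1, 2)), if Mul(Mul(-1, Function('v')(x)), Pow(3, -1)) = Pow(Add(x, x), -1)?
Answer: Mul(Rational(1, 8), Pow(3453, Rational(1, 2))) ≈ 7.3453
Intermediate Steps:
Function('v')(x) = Mul(Rational(-3, 2), Pow(x, -1)) (Function('v')(x) = Mul(-3, Pow(Add(x, x), -1)) = Mul(-3, Pow(Mul(2, x), -1)) = Mul(-3, Mul(Rational(1, 2), Pow(x, -1))) = Mul(Rational(-3, 2), Pow(x, -1)))
Pow(Add(Function('v')(32), Mul(-1, -54)), Rational(1, 2)) = Pow(Add(Mul(Rational(-3, 2), Pow(32, -1)), Mul(-1, -54)), Rational(1, 2)) = Pow(Add(Mul(Rational(-3, 2), Rational(1, 32)), 54), Rational(1, 2)) = Pow(Add(Rational(-3, 64), 54), Rational(1, 2)) = Pow(Rational(3453, 64), Rational(1, 2)) = Mul(Rational(1, 8), Pow(3453, Rational(1, 2)))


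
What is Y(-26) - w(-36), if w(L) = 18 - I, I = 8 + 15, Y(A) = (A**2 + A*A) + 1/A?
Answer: 35281/26 ≈ 1357.0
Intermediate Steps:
Y(A) = 1/A + 2*A**2 (Y(A) = (A**2 + A**2) + 1/A = 2*A**2 + 1/A = 1/A + 2*A**2)
I = 23
w(L) = -5 (w(L) = 18 - 1*23 = 18 - 23 = -5)
Y(-26) - w(-36) = (1 + 2*(-26)**3)/(-26) - 1*(-5) = -(1 + 2*(-17576))/26 + 5 = -(1 - 35152)/26 + 5 = -1/26*(-35151) + 5 = 35151/26 + 5 = 35281/26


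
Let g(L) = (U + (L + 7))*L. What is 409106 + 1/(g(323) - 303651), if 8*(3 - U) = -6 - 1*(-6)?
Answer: 80222413751/196092 ≈ 4.0911e+5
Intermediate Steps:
U = 3 (U = 3 - (-6 - 1*(-6))/8 = 3 - (-6 + 6)/8 = 3 - 1/8*0 = 3 + 0 = 3)
g(L) = L*(10 + L) (g(L) = (3 + (L + 7))*L = (3 + (7 + L))*L = (10 + L)*L = L*(10 + L))
409106 + 1/(g(323) - 303651) = 409106 + 1/(323*(10 + 323) - 303651) = 409106 + 1/(323*333 - 303651) = 409106 + 1/(107559 - 303651) = 409106 + 1/(-196092) = 409106 - 1/196092 = 80222413751/196092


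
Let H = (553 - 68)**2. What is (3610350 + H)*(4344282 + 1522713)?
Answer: 22561969297125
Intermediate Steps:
H = 235225 (H = 485**2 = 235225)
(3610350 + H)*(4344282 + 1522713) = (3610350 + 235225)*(4344282 + 1522713) = 3845575*5866995 = 22561969297125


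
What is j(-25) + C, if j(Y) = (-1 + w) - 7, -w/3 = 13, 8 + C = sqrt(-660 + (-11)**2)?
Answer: -55 + 7*I*sqrt(11) ≈ -55.0 + 23.216*I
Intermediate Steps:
C = -8 + 7*I*sqrt(11) (C = -8 + sqrt(-660 + (-11)**2) = -8 + sqrt(-660 + 121) = -8 + sqrt(-539) = -8 + 7*I*sqrt(11) ≈ -8.0 + 23.216*I)
w = -39 (w = -3*13 = -39)
j(Y) = -47 (j(Y) = (-1 - 39) - 7 = -40 - 7 = -47)
j(-25) + C = -47 + (-8 + 7*I*sqrt(11)) = -55 + 7*I*sqrt(11)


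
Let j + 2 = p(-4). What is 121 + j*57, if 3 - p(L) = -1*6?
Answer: 520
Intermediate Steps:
p(L) = 9 (p(L) = 3 - (-1)*6 = 3 - 1*(-6) = 3 + 6 = 9)
j = 7 (j = -2 + 9 = 7)
121 + j*57 = 121 + 7*57 = 121 + 399 = 520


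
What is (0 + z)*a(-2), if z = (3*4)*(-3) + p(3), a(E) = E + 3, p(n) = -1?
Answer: -37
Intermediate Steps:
a(E) = 3 + E
z = -37 (z = (3*4)*(-3) - 1 = 12*(-3) - 1 = -36 - 1 = -37)
(0 + z)*a(-2) = (0 - 37)*(3 - 2) = -37*1 = -37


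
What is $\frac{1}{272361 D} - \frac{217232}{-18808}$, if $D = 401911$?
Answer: $\frac{2972409402327485}{257351937278721} \approx 11.55$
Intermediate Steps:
$\frac{1}{272361 D} - \frac{217232}{-18808} = \frac{1}{272361 \cdot 401911} - \frac{217232}{-18808} = \frac{1}{272361} \cdot \frac{1}{401911} - - \frac{27154}{2351} = \frac{1}{109464881871} + \frac{27154}{2351} = \frac{2972409402327485}{257351937278721}$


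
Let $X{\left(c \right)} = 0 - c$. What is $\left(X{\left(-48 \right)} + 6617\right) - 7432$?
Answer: $-767$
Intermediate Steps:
$X{\left(c \right)} = - c$
$\left(X{\left(-48 \right)} + 6617\right) - 7432 = \left(\left(-1\right) \left(-48\right) + 6617\right) - 7432 = \left(48 + 6617\right) - 7432 = 6665 - 7432 = -767$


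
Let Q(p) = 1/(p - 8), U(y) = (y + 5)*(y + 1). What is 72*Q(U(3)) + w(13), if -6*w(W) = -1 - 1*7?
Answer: 13/3 ≈ 4.3333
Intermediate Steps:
w(W) = 4/3 (w(W) = -(-1 - 1*7)/6 = -(-1 - 7)/6 = -⅙*(-8) = 4/3)
U(y) = (1 + y)*(5 + y) (U(y) = (5 + y)*(1 + y) = (1 + y)*(5 + y))
Q(p) = 1/(-8 + p)
72*Q(U(3)) + w(13) = 72/(-8 + (5 + 3² + 6*3)) + 4/3 = 72/(-8 + (5 + 9 + 18)) + 4/3 = 72/(-8 + 32) + 4/3 = 72/24 + 4/3 = 72*(1/24) + 4/3 = 3 + 4/3 = 13/3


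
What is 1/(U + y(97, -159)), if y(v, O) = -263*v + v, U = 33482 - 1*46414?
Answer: -1/38346 ≈ -2.6078e-5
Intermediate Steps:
U = -12932 (U = 33482 - 46414 = -12932)
y(v, O) = -262*v
1/(U + y(97, -159)) = 1/(-12932 - 262*97) = 1/(-12932 - 25414) = 1/(-38346) = -1/38346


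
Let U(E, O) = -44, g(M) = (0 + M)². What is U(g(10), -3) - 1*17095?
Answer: -17139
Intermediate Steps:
g(M) = M²
U(g(10), -3) - 1*17095 = -44 - 1*17095 = -44 - 17095 = -17139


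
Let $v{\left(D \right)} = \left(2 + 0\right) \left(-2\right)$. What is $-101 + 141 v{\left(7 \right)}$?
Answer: $-665$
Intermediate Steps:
$v{\left(D \right)} = -4$ ($v{\left(D \right)} = 2 \left(-2\right) = -4$)
$-101 + 141 v{\left(7 \right)} = -101 + 141 \left(-4\right) = -101 - 564 = -665$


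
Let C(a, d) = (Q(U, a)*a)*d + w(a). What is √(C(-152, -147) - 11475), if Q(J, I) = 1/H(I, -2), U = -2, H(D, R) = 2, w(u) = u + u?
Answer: I*√607 ≈ 24.637*I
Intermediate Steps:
w(u) = 2*u
Q(J, I) = ½ (Q(J, I) = 1/2 = ½)
C(a, d) = 2*a + a*d/2 (C(a, d) = (a/2)*d + 2*a = a*d/2 + 2*a = 2*a + a*d/2)
√(C(-152, -147) - 11475) = √((½)*(-152)*(4 - 147) - 11475) = √((½)*(-152)*(-143) - 11475) = √(10868 - 11475) = √(-607) = I*√607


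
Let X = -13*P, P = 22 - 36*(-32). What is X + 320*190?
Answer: 45538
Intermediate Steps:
P = 1174 (P = 22 + 1152 = 1174)
X = -15262 (X = -13*1174 = -15262)
X + 320*190 = -15262 + 320*190 = -15262 + 60800 = 45538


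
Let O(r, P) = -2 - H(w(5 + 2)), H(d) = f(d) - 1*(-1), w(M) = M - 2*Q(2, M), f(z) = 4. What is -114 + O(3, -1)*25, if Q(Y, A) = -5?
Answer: -289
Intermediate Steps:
w(M) = 10 + M (w(M) = M - 2*(-5) = M + 10 = 10 + M)
H(d) = 5 (H(d) = 4 - 1*(-1) = 4 + 1 = 5)
O(r, P) = -7 (O(r, P) = -2 - 1*5 = -2 - 5 = -7)
-114 + O(3, -1)*25 = -114 - 7*25 = -114 - 175 = -289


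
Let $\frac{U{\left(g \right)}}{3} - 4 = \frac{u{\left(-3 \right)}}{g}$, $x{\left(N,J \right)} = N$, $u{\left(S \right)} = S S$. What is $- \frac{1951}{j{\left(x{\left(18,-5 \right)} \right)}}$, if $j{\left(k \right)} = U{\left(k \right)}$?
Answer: $- \frac{3902}{27} \approx -144.52$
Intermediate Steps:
$u{\left(S \right)} = S^{2}$
$U{\left(g \right)} = 12 + \frac{27}{g}$ ($U{\left(g \right)} = 12 + 3 \frac{\left(-3\right)^{2}}{g} = 12 + 3 \frac{9}{g} = 12 + \frac{27}{g}$)
$j{\left(k \right)} = 12 + \frac{27}{k}$
$- \frac{1951}{j{\left(x{\left(18,-5 \right)} \right)}} = - \frac{1951}{12 + \frac{27}{18}} = - \frac{1951}{12 + 27 \cdot \frac{1}{18}} = - \frac{1951}{12 + \frac{3}{2}} = - \frac{1951}{\frac{27}{2}} = \left(-1951\right) \frac{2}{27} = - \frac{3902}{27}$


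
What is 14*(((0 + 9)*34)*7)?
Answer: 29988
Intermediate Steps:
14*(((0 + 9)*34)*7) = 14*((9*34)*7) = 14*(306*7) = 14*2142 = 29988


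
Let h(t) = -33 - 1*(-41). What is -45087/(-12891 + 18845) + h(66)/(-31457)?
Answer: -1418349391/187294978 ≈ -7.5728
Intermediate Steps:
h(t) = 8 (h(t) = -33 + 41 = 8)
-45087/(-12891 + 18845) + h(66)/(-31457) = -45087/(-12891 + 18845) + 8/(-31457) = -45087/5954 + 8*(-1/31457) = -45087*1/5954 - 8/31457 = -45087/5954 - 8/31457 = -1418349391/187294978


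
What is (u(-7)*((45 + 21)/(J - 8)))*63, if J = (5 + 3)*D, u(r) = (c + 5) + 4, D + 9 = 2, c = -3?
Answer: -6237/16 ≈ -389.81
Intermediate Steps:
D = -7 (D = -9 + 2 = -7)
u(r) = 6 (u(r) = (-3 + 5) + 4 = 2 + 4 = 6)
J = -56 (J = (5 + 3)*(-7) = 8*(-7) = -56)
(u(-7)*((45 + 21)/(J - 8)))*63 = (6*((45 + 21)/(-56 - 8)))*63 = (6*(66/(-64)))*63 = (6*(66*(-1/64)))*63 = (6*(-33/32))*63 = -99/16*63 = -6237/16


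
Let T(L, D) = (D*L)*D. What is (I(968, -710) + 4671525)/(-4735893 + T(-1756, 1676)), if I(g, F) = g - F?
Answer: -4673203/4937297749 ≈ -0.00094651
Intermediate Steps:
T(L, D) = L*D**2
(I(968, -710) + 4671525)/(-4735893 + T(-1756, 1676)) = ((968 - 1*(-710)) + 4671525)/(-4735893 - 1756*1676**2) = ((968 + 710) + 4671525)/(-4735893 - 1756*2808976) = (1678 + 4671525)/(-4735893 - 4932561856) = 4673203/(-4937297749) = 4673203*(-1/4937297749) = -4673203/4937297749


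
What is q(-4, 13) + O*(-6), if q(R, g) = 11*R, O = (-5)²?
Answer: -194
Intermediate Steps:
O = 25
q(-4, 13) + O*(-6) = 11*(-4) + 25*(-6) = -44 - 150 = -194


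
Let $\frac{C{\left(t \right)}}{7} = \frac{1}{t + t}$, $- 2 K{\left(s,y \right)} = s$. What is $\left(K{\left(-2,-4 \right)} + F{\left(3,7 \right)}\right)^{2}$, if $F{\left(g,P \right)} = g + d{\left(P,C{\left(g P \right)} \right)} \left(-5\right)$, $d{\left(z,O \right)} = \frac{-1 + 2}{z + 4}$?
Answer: $\frac{1521}{121} \approx 12.57$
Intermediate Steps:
$K{\left(s,y \right)} = - \frac{s}{2}$
$C{\left(t \right)} = \frac{7}{2 t}$ ($C{\left(t \right)} = \frac{7}{t + t} = \frac{7}{2 t}$)
$d{\left(z,O \right)} = \frac{1}{4 + z}$ ($d{\left(z,O \right)} = 1 \frac{1}{4 + z} = \frac{1}{4 + z}$)
$F{\left(g,P \right)} = g - \frac{5}{4 + P}$ ($F{\left(g,P \right)} = g + \frac{1}{4 + P} \left(-5\right) = g - \frac{5}{4 + P}$)
$\left(K{\left(-2,-4 \right)} + F{\left(3,7 \right)}\right)^{2} = \left(\left(- \frac{1}{2}\right) \left(-2\right) + \frac{-5 + 3 \left(4 + 7\right)}{4 + 7}\right)^{2} = \left(1 + \frac{-5 + 3 \cdot 11}{11}\right)^{2} = \left(1 + \frac{-5 + 33}{11}\right)^{2} = \left(1 + \frac{1}{11} \cdot 28\right)^{2} = \left(1 + \frac{28}{11}\right)^{2} = \left(\frac{39}{11}\right)^{2} = \frac{1521}{121}$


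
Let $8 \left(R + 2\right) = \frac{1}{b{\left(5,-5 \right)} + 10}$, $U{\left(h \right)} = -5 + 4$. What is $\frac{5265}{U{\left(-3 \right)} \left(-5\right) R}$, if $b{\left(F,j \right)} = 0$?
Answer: $- \frac{28080}{53} \approx -529.81$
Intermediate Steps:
$U{\left(h \right)} = -1$
$R = - \frac{159}{80}$ ($R = -2 + \frac{1}{8 \left(0 + 10\right)} = -2 + \frac{1}{8 \cdot 10} = -2 + \frac{1}{8} \cdot \frac{1}{10} = -2 + \frac{1}{80} = - \frac{159}{80} \approx -1.9875$)
$\frac{5265}{U{\left(-3 \right)} \left(-5\right) R} = \frac{5265}{\left(-1\right) \left(-5\right) \left(- \frac{159}{80}\right)} = \frac{5265}{5 \left(- \frac{159}{80}\right)} = \frac{5265}{- \frac{159}{16}} = 5265 \left(- \frac{16}{159}\right) = - \frac{28080}{53}$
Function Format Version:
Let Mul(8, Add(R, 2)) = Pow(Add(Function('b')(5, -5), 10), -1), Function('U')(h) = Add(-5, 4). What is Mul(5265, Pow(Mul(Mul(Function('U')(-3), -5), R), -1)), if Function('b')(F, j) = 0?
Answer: Rational(-28080, 53) ≈ -529.81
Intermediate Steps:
Function('U')(h) = -1
R = Rational(-159, 80) (R = Add(-2, Mul(Rational(1, 8), Pow(Add(0, 10), -1))) = Add(-2, Mul(Rational(1, 8), Pow(10, -1))) = Add(-2, Mul(Rational(1, 8), Rational(1, 10))) = Add(-2, Rational(1, 80)) = Rational(-159, 80) ≈ -1.9875)
Mul(5265, Pow(Mul(Mul(Function('U')(-3), -5), R), -1)) = Mul(5265, Pow(Mul(Mul(-1, -5), Rational(-159, 80)), -1)) = Mul(5265, Pow(Mul(5, Rational(-159, 80)), -1)) = Mul(5265, Pow(Rational(-159, 16), -1)) = Mul(5265, Rational(-16, 159)) = Rational(-28080, 53)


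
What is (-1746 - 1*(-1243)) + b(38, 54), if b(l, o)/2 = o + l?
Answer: -319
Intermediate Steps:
b(l, o) = 2*l + 2*o (b(l, o) = 2*(o + l) = 2*(l + o) = 2*l + 2*o)
(-1746 - 1*(-1243)) + b(38, 54) = (-1746 - 1*(-1243)) + (2*38 + 2*54) = (-1746 + 1243) + (76 + 108) = -503 + 184 = -319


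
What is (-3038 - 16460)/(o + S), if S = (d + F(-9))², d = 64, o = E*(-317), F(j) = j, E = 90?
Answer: 19498/25505 ≈ 0.76448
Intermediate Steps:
o = -28530 (o = 90*(-317) = -28530)
S = 3025 (S = (64 - 9)² = 55² = 3025)
(-3038 - 16460)/(o + S) = (-3038 - 16460)/(-28530 + 3025) = -19498/(-25505) = -19498*(-1/25505) = 19498/25505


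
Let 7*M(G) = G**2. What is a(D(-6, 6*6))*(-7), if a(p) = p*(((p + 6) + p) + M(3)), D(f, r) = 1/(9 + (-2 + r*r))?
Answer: -66467/1697809 ≈ -0.039149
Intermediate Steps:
M(G) = G**2/7
D(f, r) = 1/(7 + r**2) (D(f, r) = 1/(9 + (-2 + r**2)) = 1/(7 + r**2))
a(p) = p*(51/7 + 2*p) (a(p) = p*(((p + 6) + p) + (1/7)*3**2) = p*(((6 + p) + p) + (1/7)*9) = p*((6 + 2*p) + 9/7) = p*(51/7 + 2*p))
a(D(-6, 6*6))*(-7) = ((51 + 14/(7 + (6*6)**2))/(7*(7 + (6*6)**2)))*(-7) = ((51 + 14/(7 + 36**2))/(7*(7 + 36**2)))*(-7) = ((51 + 14/(7 + 1296))/(7*(7 + 1296)))*(-7) = ((1/7)*(51 + 14/1303)/1303)*(-7) = ((1/7)*(1/1303)*(51 + 14*(1/1303)))*(-7) = ((1/7)*(1/1303)*(51 + 14/1303))*(-7) = ((1/7)*(1/1303)*(66467/1303))*(-7) = (66467/11884663)*(-7) = -66467/1697809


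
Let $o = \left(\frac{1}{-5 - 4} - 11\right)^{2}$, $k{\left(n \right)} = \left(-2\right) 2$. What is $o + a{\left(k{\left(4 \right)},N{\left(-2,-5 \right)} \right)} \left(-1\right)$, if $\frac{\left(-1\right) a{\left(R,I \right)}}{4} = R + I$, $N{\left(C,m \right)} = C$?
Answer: $\frac{8056}{81} \approx 99.457$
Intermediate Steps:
$k{\left(n \right)} = -4$
$a{\left(R,I \right)} = - 4 I - 4 R$ ($a{\left(R,I \right)} = - 4 \left(R + I\right) = - 4 \left(I + R\right) = - 4 I - 4 R$)
$o = \frac{10000}{81}$ ($o = \left(\frac{1}{-5 - 4} - 11\right)^{2} = \left(\frac{1}{-9} - 11\right)^{2} = \left(- \frac{1}{9} - 11\right)^{2} = \left(- \frac{100}{9}\right)^{2} = \frac{10000}{81} \approx 123.46$)
$o + a{\left(k{\left(4 \right)},N{\left(-2,-5 \right)} \right)} \left(-1\right) = \frac{10000}{81} + \left(\left(-4\right) \left(-2\right) - -16\right) \left(-1\right) = \frac{10000}{81} + \left(8 + 16\right) \left(-1\right) = \frac{10000}{81} + 24 \left(-1\right) = \frac{10000}{81} - 24 = \frac{8056}{81}$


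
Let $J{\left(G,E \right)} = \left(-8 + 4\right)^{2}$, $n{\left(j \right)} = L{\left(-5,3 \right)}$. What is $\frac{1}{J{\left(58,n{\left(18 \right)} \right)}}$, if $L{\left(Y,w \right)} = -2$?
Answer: $\frac{1}{16} \approx 0.0625$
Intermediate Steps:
$n{\left(j \right)} = -2$
$J{\left(G,E \right)} = 16$ ($J{\left(G,E \right)} = \left(-4\right)^{2} = 16$)
$\frac{1}{J{\left(58,n{\left(18 \right)} \right)}} = \frac{1}{16}$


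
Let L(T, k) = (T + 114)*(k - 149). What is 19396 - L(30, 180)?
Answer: 14932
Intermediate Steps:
L(T, k) = (-149 + k)*(114 + T) (L(T, k) = (114 + T)*(-149 + k) = (-149 + k)*(114 + T))
19396 - L(30, 180) = 19396 - (-16986 - 149*30 + 114*180 + 30*180) = 19396 - (-16986 - 4470 + 20520 + 5400) = 19396 - 1*4464 = 19396 - 4464 = 14932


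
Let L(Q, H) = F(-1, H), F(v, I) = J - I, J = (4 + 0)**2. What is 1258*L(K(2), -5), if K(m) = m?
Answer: 26418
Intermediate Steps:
J = 16 (J = 4**2 = 16)
F(v, I) = 16 - I
L(Q, H) = 16 - H
1258*L(K(2), -5) = 1258*(16 - 1*(-5)) = 1258*(16 + 5) = 1258*21 = 26418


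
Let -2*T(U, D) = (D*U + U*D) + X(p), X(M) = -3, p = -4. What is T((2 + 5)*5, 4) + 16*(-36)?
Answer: -1429/2 ≈ -714.50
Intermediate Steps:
T(U, D) = 3/2 - D*U (T(U, D) = -((D*U + U*D) - 3)/2 = -((D*U + D*U) - 3)/2 = -(2*D*U - 3)/2 = -(-3 + 2*D*U)/2 = 3/2 - D*U)
T((2 + 5)*5, 4) + 16*(-36) = (3/2 - 1*4*(2 + 5)*5) + 16*(-36) = (3/2 - 1*4*7*5) - 576 = (3/2 - 1*4*35) - 576 = (3/2 - 140) - 576 = -277/2 - 576 = -1429/2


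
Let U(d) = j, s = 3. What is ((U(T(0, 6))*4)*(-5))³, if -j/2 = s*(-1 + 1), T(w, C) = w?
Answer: 0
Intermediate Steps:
j = 0 (j = -6*(-1 + 1) = -6*0 = -2*0 = 0)
U(d) = 0
((U(T(0, 6))*4)*(-5))³ = ((0*4)*(-5))³ = (0*(-5))³ = 0³ = 0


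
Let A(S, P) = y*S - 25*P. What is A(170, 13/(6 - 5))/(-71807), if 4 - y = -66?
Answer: -11575/71807 ≈ -0.16120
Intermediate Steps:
y = 70 (y = 4 - 1*(-66) = 4 + 66 = 70)
A(S, P) = -25*P + 70*S (A(S, P) = 70*S - 25*P = -25*P + 70*S)
A(170, 13/(6 - 5))/(-71807) = (-325/(6 - 5) + 70*170)/(-71807) = (-325/1 + 11900)*(-1/71807) = (-325 + 11900)*(-1/71807) = 11575*(-1/71807) = -11575/71807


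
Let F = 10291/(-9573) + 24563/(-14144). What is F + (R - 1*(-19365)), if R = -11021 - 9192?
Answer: -115200331679/135400512 ≈ -850.81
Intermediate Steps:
R = -20213
F = -380697503/135400512 (F = 10291*(-1/9573) + 24563*(-1/14144) = -10291/9573 - 24563/14144 = -380697503/135400512 ≈ -2.8116)
F + (R - 1*(-19365)) = -380697503/135400512 + (-20213 - 1*(-19365)) = -380697503/135400512 + (-20213 + 19365) = -380697503/135400512 - 848 = -115200331679/135400512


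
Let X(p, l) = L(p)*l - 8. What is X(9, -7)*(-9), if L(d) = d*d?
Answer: 5175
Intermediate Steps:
L(d) = d²
X(p, l) = -8 + l*p² (X(p, l) = p²*l - 8 = l*p² - 8 = -8 + l*p²)
X(9, -7)*(-9) = (-8 - 7*9²)*(-9) = (-8 - 7*81)*(-9) = (-8 - 567)*(-9) = -575*(-9) = 5175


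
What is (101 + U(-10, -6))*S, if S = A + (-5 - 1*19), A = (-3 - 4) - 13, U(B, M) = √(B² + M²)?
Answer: -4444 - 88*√34 ≈ -4957.1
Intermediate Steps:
A = -20 (A = -7 - 13 = -20)
S = -44 (S = -20 + (-5 - 1*19) = -20 + (-5 - 19) = -20 - 24 = -44)
(101 + U(-10, -6))*S = (101 + √((-10)² + (-6)²))*(-44) = (101 + √(100 + 36))*(-44) = (101 + √136)*(-44) = (101 + 2*√34)*(-44) = -4444 - 88*√34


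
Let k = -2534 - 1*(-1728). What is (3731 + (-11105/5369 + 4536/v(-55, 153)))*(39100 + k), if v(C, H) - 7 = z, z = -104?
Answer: 73434401559916/520793 ≈ 1.4101e+8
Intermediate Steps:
v(C, H) = -97 (v(C, H) = 7 - 104 = -97)
k = -806 (k = -2534 + 1728 = -806)
(3731 + (-11105/5369 + 4536/v(-55, 153)))*(39100 + k) = (3731 + (-11105/5369 + 4536/(-97)))*(39100 - 806) = (3731 + (-11105*1/5369 + 4536*(-1/97)))*38294 = (3731 + (-11105/5369 - 4536/97))*38294 = (3731 - 25430969/520793)*38294 = (1917647714/520793)*38294 = 73434401559916/520793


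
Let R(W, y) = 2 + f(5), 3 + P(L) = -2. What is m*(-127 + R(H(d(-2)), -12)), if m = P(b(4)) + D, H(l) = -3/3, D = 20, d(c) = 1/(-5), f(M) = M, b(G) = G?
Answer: -1800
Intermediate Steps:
P(L) = -5 (P(L) = -3 - 2 = -5)
d(c) = -⅕
H(l) = -1 (H(l) = -3*⅓ = -1)
m = 15 (m = -5 + 20 = 15)
R(W, y) = 7 (R(W, y) = 2 + 5 = 7)
m*(-127 + R(H(d(-2)), -12)) = 15*(-127 + 7) = 15*(-120) = -1800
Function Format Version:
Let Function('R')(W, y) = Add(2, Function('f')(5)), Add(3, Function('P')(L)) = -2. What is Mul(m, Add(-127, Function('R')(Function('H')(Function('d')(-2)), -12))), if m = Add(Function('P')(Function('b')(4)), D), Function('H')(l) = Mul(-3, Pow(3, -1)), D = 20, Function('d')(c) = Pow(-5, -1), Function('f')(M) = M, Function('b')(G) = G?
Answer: -1800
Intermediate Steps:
Function('P')(L) = -5 (Function('P')(L) = Add(-3, -2) = -5)
Function('d')(c) = Rational(-1, 5)
Function('H')(l) = -1 (Function('H')(l) = Mul(-3, Rational(1, 3)) = -1)
m = 15 (m = Add(-5, 20) = 15)
Function('R')(W, y) = 7 (Function('R')(W, y) = Add(2, 5) = 7)
Mul(m, Add(-127, Function('R')(Function('H')(Function('d')(-2)), -12))) = Mul(15, Add(-127, 7)) = Mul(15, -120) = -1800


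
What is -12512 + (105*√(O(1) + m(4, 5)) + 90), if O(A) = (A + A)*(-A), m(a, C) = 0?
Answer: -12422 + 105*I*√2 ≈ -12422.0 + 148.49*I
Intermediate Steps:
O(A) = -2*A² (O(A) = (2*A)*(-A) = -2*A²)
-12512 + (105*√(O(1) + m(4, 5)) + 90) = -12512 + (105*√(-2*1² + 0) + 90) = -12512 + (105*√(-2*1 + 0) + 90) = -12512 + (105*√(-2 + 0) + 90) = -12512 + (105*√(-2) + 90) = -12512 + (105*(I*√2) + 90) = -12512 + (105*I*√2 + 90) = -12512 + (90 + 105*I*√2) = -12422 + 105*I*√2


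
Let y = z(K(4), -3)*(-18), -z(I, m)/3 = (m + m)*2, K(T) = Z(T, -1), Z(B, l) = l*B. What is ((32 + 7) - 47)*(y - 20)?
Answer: 5344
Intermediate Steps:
Z(B, l) = B*l
K(T) = -T (K(T) = T*(-1) = -T)
z(I, m) = -12*m (z(I, m) = -3*(m + m)*2 = -3*2*m*2 = -12*m)
y = -648 (y = -12*(-3)*(-18) = 36*(-18) = -648)
((32 + 7) - 47)*(y - 20) = ((32 + 7) - 47)*(-648 - 20) = (39 - 47)*(-668) = -8*(-668) = 5344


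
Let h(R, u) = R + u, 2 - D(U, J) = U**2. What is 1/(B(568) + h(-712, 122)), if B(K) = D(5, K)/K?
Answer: -568/335143 ≈ -0.0016948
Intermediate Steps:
D(U, J) = 2 - U**2
B(K) = -23/K (B(K) = (2 - 1*5**2)/K = (2 - 1*25)/K = (2 - 25)/K = -23/K)
1/(B(568) + h(-712, 122)) = 1/(-23/568 + (-712 + 122)) = 1/(-23*1/568 - 590) = 1/(-23/568 - 590) = 1/(-335143/568) = -568/335143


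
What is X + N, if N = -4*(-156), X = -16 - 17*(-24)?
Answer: 1016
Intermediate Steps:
X = 392 (X = -16 + 408 = 392)
N = 624
X + N = 392 + 624 = 1016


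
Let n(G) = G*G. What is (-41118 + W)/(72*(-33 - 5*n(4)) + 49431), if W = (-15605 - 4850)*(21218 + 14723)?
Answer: -735214273/41295 ≈ -17804.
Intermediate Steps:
W = -735173155 (W = -20455*35941 = -735173155)
n(G) = G**2
(-41118 + W)/(72*(-33 - 5*n(4)) + 49431) = (-41118 - 735173155)/(72*(-33 - 5*4**2) + 49431) = -735214273/(72*(-33 - 5*16) + 49431) = -735214273/(72*(-33 - 80) + 49431) = -735214273/(72*(-113) + 49431) = -735214273/(-8136 + 49431) = -735214273/41295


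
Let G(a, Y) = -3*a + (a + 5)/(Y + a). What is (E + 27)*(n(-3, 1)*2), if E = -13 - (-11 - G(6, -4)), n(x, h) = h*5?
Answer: 125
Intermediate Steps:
n(x, h) = 5*h
G(a, Y) = -3*a + (5 + a)/(Y + a)
E = -29/2 (E = -13 - (-11 - (5 + 6 - 3*6**2 - 3*(-4)*6)/(-4 + 6)) = -13 - (-11 - (5 + 6 - 3*36 + 72)/2) = -13 - (-11 - (5 + 6 - 108 + 72)/2) = -13 - (-11 - (-25)/2) = -13 - (-11 - 1*(-25/2)) = -13 - (-11 + 25/2) = -13 - 1*3/2 = -13 - 3/2 = -29/2 ≈ -14.500)
(E + 27)*(n(-3, 1)*2) = (-29/2 + 27)*((5*1)*2) = 25*(5*2)/2 = (25/2)*10 = 125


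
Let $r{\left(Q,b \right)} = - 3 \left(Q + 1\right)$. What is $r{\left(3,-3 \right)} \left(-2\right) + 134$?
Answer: $158$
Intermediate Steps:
$r{\left(Q,b \right)} = -3 - 3 Q$ ($r{\left(Q,b \right)} = - 3 \left(1 + Q\right) = -3 - 3 Q$)
$r{\left(3,-3 \right)} \left(-2\right) + 134 = \left(-3 - 9\right) \left(-2\right) + 134 = \left(-12\right) \left(-2\right) + 134 = 24 + 134 = 158$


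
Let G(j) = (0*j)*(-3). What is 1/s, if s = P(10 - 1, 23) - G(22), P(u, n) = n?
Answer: 1/23 ≈ 0.043478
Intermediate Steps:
G(j) = 0 (G(j) = 0*(-3) = 0)
s = 23 (s = 23 - 1*0 = 23 + 0 = 23)
1/s = 1/23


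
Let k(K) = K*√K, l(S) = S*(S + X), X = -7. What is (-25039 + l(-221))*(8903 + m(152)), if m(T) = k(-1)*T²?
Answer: 225682147 - 585663296*I ≈ 2.2568e+8 - 5.8566e+8*I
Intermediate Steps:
l(S) = S*(-7 + S) (l(S) = S*(S - 7) = S*(-7 + S))
k(K) = K^(3/2)
m(T) = -I*T² (m(T) = (-1)^(3/2)*T² = (-I)*T² = -I*T²)
(-25039 + l(-221))*(8903 + m(152)) = (-25039 - 221*(-7 - 221))*(8903 - 1*I*152²) = (-25039 - 221*(-228))*(8903 - 1*I*23104) = (-25039 + 50388)*(8903 - 23104*I) = 25349*(8903 - 23104*I) = 225682147 - 585663296*I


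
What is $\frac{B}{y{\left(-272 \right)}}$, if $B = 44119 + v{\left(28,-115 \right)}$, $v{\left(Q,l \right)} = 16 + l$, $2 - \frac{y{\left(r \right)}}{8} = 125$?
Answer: $- \frac{11005}{246} \approx -44.736$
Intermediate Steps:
$y{\left(r \right)} = -984$ ($y{\left(r \right)} = 16 - 1000 = -984$)
$B = 44020$ ($B = 44119 + \left(16 - 115\right) = 44119 - 99 = 44020$)
$\frac{B}{y{\left(-272 \right)}} = \frac{44020}{-984} = 44020 \left(- \frac{1}{984}\right) = - \frac{11005}{246}$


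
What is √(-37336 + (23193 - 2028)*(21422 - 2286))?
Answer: 2*√101244026 ≈ 20124.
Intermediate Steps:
√(-37336 + (23193 - 2028)*(21422 - 2286)) = √(-37336 + 21165*19136) = √(-37336 + 405013440) = √404976104 = 2*√101244026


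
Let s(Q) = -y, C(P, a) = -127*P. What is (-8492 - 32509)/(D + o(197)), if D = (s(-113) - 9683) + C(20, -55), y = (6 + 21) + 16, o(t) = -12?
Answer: 41001/12278 ≈ 3.3394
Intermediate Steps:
y = 43 (y = 27 + 16 = 43)
s(Q) = -43 (s(Q) = -1*43 = -43)
D = -12266 (D = (-43 - 9683) - 127*20 = -9726 - 2540 = -12266)
(-8492 - 32509)/(D + o(197)) = (-8492 - 32509)/(-12266 - 12) = -41001/(-12278) = -41001*(-1/12278) = 41001/12278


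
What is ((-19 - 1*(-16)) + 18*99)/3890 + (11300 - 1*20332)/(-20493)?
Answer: 71591527/79717770 ≈ 0.89806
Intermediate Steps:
((-19 - 1*(-16)) + 18*99)/3890 + (11300 - 1*20332)/(-20493) = ((-19 + 16) + 1782)*(1/3890) + (11300 - 20332)*(-1/20493) = (-3 + 1782)*(1/3890) - 9032*(-1/20493) = 1779*(1/3890) + 9032/20493 = 1779/3890 + 9032/20493 = 71591527/79717770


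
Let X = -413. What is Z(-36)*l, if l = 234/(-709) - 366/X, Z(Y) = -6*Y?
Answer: 35176032/292817 ≈ 120.13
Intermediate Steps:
l = 162852/292817 (l = 234/(-709) - 366/(-413) = 234*(-1/709) - 366*(-1/413) = -234/709 + 366/413 = 162852/292817 ≈ 0.55616)
Z(-36)*l = -6*(-36)*(162852/292817) = 216*(162852/292817) = 35176032/292817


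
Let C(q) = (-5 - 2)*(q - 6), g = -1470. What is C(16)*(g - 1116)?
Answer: 181020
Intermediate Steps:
C(q) = 42 - 7*q (C(q) = -7*(-6 + q) = 42 - 7*q)
C(16)*(g - 1116) = (42 - 7*16)*(-1470 - 1116) = (42 - 112)*(-2586) = -70*(-2586) = 181020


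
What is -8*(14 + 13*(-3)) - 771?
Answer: -571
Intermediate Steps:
-8*(14 + 13*(-3)) - 771 = -8*(14 - 39) - 771 = -8*(-25) - 771 = 200 - 771 = -571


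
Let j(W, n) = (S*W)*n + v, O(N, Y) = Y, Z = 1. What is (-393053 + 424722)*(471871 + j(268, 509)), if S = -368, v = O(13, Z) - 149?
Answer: -1574832643417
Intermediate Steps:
v = -148 (v = 1 - 149 = -148)
j(W, n) = -148 - 368*W*n (j(W, n) = (-368*W)*n - 148 = -368*W*n - 148 = -148 - 368*W*n)
(-393053 + 424722)*(471871 + j(268, 509)) = (-393053 + 424722)*(471871 + (-148 - 368*268*509)) = 31669*(471871 + (-148 - 50199616)) = 31669*(471871 - 50199764) = 31669*(-49727893) = -1574832643417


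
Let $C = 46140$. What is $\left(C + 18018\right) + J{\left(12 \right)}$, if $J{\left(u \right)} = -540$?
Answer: $63618$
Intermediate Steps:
$\left(C + 18018\right) + J{\left(12 \right)} = \left(46140 + 18018\right) - 540 = 64158 - 540 = 63618$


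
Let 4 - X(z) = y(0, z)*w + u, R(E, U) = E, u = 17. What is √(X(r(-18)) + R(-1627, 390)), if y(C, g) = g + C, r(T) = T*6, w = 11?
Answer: 2*I*√113 ≈ 21.26*I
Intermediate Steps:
r(T) = 6*T
y(C, g) = C + g
X(z) = -13 - 11*z (X(z) = 4 - ((0 + z)*11 + 17) = 4 - (z*11 + 17) = 4 - (11*z + 17) = 4 - (17 + 11*z) = 4 + (-17 - 11*z) = -13 - 11*z)
√(X(r(-18)) + R(-1627, 390)) = √((-13 - 66*(-18)) - 1627) = √((-13 - 11*(-108)) - 1627) = √((-13 + 1188) - 1627) = √(1175 - 1627) = √(-452) = 2*I*√113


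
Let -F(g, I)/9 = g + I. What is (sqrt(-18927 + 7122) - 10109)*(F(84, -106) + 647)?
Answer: -8542105 + 845*I*sqrt(11805) ≈ -8.5421e+6 + 91810.0*I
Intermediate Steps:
F(g, I) = -9*I - 9*g (F(g, I) = -9*(g + I) = -9*(I + g) = -9*I - 9*g)
(sqrt(-18927 + 7122) - 10109)*(F(84, -106) + 647) = (sqrt(-18927 + 7122) - 10109)*((-9*(-106) - 9*84) + 647) = (sqrt(-11805) - 10109)*((954 - 756) + 647) = (I*sqrt(11805) - 10109)*(198 + 647) = (-10109 + I*sqrt(11805))*845 = -8542105 + 845*I*sqrt(11805)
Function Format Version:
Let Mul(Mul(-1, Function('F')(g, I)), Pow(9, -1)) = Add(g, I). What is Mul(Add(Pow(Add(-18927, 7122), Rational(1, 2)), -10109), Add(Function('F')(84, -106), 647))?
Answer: Add(-8542105, Mul(845, I, Pow(11805, Rational(1, 2)))) ≈ Add(-8.5421e+6, Mul(91810., I))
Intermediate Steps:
Function('F')(g, I) = Add(Mul(-9, I), Mul(-9, g)) (Function('F')(g, I) = Mul(-9, Add(g, I)) = Mul(-9, Add(I, g)) = Add(Mul(-9, I), Mul(-9, g)))
Mul(Add(Pow(Add(-18927, 7122), Rational(1, 2)), -10109), Add(Function('F')(84, -106), 647)) = Mul(Add(Pow(Add(-18927, 7122), Rational(1, 2)), -10109), Add(Add(Mul(-9, -106), Mul(-9, 84)), 647)) = Mul(Add(Pow(-11805, Rational(1, 2)), -10109), Add(Add(954, -756), 647)) = Mul(Add(Mul(I, Pow(11805, Rational(1, 2))), -10109), Add(198, 647)) = Mul(Add(-10109, Mul(I, Pow(11805, Rational(1, 2)))), 845) = Add(-8542105, Mul(845, I, Pow(11805, Rational(1, 2))))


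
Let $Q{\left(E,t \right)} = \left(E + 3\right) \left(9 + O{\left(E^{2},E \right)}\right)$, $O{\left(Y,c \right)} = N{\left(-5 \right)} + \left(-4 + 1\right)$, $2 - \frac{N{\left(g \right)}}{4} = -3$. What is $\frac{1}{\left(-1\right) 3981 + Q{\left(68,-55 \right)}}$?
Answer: $- \frac{1}{2135} \approx -0.00046838$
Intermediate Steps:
$N{\left(g \right)} = 20$ ($N{\left(g \right)} = 8 - -12 = 8 + 12 = 20$)
$O{\left(Y,c \right)} = 17$ ($O{\left(Y,c \right)} = 20 + \left(-4 + 1\right) = 20 - 3 = 17$)
$Q{\left(E,t \right)} = 78 + 26 E$ ($Q{\left(E,t \right)} = \left(E + 3\right) \left(9 + 17\right) = \left(3 + E\right) 26 = 78 + 26 E$)
$\frac{1}{\left(-1\right) 3981 + Q{\left(68,-55 \right)}} = \frac{1}{\left(-1\right) 3981 + \left(78 + 26 \cdot 68\right)} = \frac{1}{-3981 + \left(78 + 1768\right)} = \frac{1}{-3981 + 1846} = \frac{1}{-2135} = - \frac{1}{2135}$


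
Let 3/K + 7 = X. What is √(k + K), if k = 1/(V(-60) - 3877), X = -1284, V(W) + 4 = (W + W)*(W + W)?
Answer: I*√411013157714/13580029 ≈ 0.047209*I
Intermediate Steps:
V(W) = -4 + 4*W² (V(W) = -4 + (W + W)*(W + W) = -4 + (2*W)*(2*W) = -4 + 4*W²)
k = 1/10519 (k = 1/((-4 + 4*(-60)²) - 3877) = 1/((-4 + 4*3600) - 3877) = 1/((-4 + 14400) - 3877) = 1/(14396 - 3877) = 1/10519 ≈ 9.5066e-5)
K = -3/1291 (K = 3/(-7 - 1284) = 3/(-1291) = 3*(-1/1291) = -3/1291 ≈ -0.0023238)
√(k + K) = √(1/10519 - 3/1291) = √(-30266/13580029) = I*√411013157714/13580029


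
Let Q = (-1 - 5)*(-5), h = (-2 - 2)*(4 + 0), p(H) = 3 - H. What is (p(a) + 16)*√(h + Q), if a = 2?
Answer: 17*√14 ≈ 63.608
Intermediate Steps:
h = -16 (h = -4*4 = -16)
Q = 30 (Q = -6*(-5) = 30)
(p(a) + 16)*√(h + Q) = ((3 - 1*2) + 16)*√(-16 + 30) = ((3 - 2) + 16)*√14 = (1 + 16)*√14 = 17*√14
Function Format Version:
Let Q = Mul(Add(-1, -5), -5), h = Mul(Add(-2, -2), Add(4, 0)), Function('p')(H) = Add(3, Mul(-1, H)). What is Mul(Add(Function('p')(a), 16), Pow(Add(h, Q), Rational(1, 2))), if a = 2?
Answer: Mul(17, Pow(14, Rational(1, 2))) ≈ 63.608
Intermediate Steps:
h = -16 (h = Mul(-4, 4) = -16)
Q = 30 (Q = Mul(-6, -5) = 30)
Mul(Add(Function('p')(a), 16), Pow(Add(h, Q), Rational(1, 2))) = Mul(Add(Add(3, Mul(-1, 2)), 16), Pow(Add(-16, 30), Rational(1, 2))) = Mul(Add(Add(3, -2), 16), Pow(14, Rational(1, 2))) = Mul(Add(1, 16), Pow(14, Rational(1, 2))) = Mul(17, Pow(14, Rational(1, 2)))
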